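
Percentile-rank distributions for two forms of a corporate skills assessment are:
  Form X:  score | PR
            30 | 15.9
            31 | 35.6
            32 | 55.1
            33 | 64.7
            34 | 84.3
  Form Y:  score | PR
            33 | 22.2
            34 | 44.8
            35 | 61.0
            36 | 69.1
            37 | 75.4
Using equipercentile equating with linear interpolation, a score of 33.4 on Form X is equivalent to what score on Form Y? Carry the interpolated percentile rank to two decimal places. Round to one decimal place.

36.5

PR of 33.4 on Form X: 64.7 + (33.4 − 33)/(34 − 33) × (84.3 − 64.7) = 72.54
On Form Y, PR 72.54 falls between score 36 (PR 69.1) and 37 (PR 75.4).
Interpolate: 36 + (72.54 − 69.1)/(75.4 − 69.1) × (37 − 36) = 36.5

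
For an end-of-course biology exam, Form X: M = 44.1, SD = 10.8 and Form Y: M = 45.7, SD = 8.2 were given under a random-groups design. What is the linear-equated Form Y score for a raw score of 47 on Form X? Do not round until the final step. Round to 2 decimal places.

47.90

Linear equating: y = (SD_Y/SD_X)(x − M_X) + M_Y
y = (8.2/10.8)(47 − 44.1) + 45.7
y = 0.759259 × 2.9 + 45.7 = 2.2019 + 45.7 = 47.90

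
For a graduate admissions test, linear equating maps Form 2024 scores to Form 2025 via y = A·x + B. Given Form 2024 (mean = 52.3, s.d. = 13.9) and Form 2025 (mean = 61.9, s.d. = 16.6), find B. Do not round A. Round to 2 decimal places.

-0.56

A = SD_Y / SD_X = 16.6 / 13.9 = 1.194245
B = M_Y − A·M_X = 61.9 − 1.194245 × 52.3 = -0.56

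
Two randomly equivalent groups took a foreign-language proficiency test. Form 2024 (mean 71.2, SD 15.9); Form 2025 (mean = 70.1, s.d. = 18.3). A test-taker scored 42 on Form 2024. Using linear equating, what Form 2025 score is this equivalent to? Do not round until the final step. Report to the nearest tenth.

36.5

Linear equating: y = (SD_Y/SD_X)(x − M_X) + M_Y
y = (18.3/15.9)(42 − 71.2) + 70.1
y = 1.150943 × -29.2 + 70.1 = -33.6075 + 70.1 = 36.5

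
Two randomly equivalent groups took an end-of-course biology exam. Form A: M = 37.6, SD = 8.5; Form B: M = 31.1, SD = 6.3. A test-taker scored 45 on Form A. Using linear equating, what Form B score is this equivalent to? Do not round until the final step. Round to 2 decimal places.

Linear equating: y = (SD_Y/SD_X)(x − M_X) + M_Y
y = (6.3/8.5)(45 − 37.6) + 31.1
y = 0.741176 × 7.4 + 31.1 = 5.4847 + 31.1 = 36.58

36.58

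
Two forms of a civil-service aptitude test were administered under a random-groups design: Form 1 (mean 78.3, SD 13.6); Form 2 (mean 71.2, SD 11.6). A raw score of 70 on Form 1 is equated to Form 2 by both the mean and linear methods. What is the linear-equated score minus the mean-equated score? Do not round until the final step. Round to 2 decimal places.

1.22

Mean-equated: 70 + (71.2 − 78.3) = 62.90
Linear-equated: (11.6/13.6)(70 − 78.3) + 71.2 = 64.121
Difference = 64.121 − 62.90 = 1.22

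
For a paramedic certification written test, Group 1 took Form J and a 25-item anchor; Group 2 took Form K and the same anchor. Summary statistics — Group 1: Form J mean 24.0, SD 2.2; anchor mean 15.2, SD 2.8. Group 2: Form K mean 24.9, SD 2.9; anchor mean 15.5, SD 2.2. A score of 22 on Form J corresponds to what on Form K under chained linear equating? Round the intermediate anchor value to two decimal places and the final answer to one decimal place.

21.1

Form J → anchor (Group 1): v = (2.8/2.2)(22 − 24.0) + 15.2 = 12.65
anchor → Form K (Group 2): y = (2.9/2.2)(12.65 − 15.5) + 24.9 = 21.1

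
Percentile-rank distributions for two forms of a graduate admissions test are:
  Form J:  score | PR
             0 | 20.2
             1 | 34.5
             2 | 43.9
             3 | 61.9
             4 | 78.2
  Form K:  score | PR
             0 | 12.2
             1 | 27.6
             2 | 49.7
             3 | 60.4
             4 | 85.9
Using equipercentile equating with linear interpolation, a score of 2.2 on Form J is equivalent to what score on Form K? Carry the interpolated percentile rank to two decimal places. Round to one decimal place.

1.9

PR of 2.2 on Form J: 43.9 + (2.2 − 2)/(3 − 2) × (61.9 − 43.9) = 47.50
On Form K, PR 47.50 falls between score 1 (PR 27.6) and 2 (PR 49.7).
Interpolate: 1 + (47.50 − 27.6)/(49.7 − 27.6) × (2 − 1) = 1.9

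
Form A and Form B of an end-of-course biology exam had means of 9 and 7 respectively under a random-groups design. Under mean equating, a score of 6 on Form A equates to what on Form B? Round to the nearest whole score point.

Mean equating: y = x + (M_Y − M_X) = 6 + (7 − 9) = 4

4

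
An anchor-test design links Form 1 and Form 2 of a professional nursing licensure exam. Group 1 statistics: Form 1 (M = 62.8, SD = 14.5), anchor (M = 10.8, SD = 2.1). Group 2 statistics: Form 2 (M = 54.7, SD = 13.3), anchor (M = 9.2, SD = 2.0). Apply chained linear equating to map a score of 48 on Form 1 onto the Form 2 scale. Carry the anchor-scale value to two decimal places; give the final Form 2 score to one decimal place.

51.1

Form 1 → anchor (Group 1): v = (2.1/14.5)(48 − 62.8) + 10.8 = 8.66
anchor → Form 2 (Group 2): y = (13.3/2.0)(8.66 − 9.2) + 54.7 = 51.1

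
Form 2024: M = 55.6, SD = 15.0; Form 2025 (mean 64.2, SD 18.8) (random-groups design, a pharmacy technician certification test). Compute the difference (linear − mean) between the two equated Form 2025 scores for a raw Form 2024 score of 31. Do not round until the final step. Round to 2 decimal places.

-6.23

Mean-equated: 31 + (64.2 − 55.6) = 39.60
Linear-equated: (18.8/15.0)(31 − 55.6) + 64.2 = 33.368
Difference = 33.368 − 39.60 = -6.23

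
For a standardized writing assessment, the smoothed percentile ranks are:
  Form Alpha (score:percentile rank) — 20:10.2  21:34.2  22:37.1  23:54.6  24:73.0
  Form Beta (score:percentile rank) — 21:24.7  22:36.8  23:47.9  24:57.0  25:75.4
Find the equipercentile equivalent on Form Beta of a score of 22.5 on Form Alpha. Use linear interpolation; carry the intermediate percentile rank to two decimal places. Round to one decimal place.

PR of 22.5 on Form Alpha: 37.1 + (22.5 − 22)/(23 − 22) × (54.6 − 37.1) = 45.85
On Form Beta, PR 45.85 falls between score 22 (PR 36.8) and 23 (PR 47.9).
Interpolate: 22 + (45.85 − 36.8)/(47.9 − 36.8) × (23 − 22) = 22.8

22.8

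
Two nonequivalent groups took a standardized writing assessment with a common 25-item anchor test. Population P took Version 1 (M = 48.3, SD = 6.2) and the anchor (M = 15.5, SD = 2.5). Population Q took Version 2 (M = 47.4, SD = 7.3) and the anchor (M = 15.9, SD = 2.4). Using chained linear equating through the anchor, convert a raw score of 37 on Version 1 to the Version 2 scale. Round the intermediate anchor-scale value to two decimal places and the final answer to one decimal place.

32.3

Version 1 → anchor (Population P): v = (2.5/6.2)(37 − 48.3) + 15.5 = 10.94
anchor → Version 2 (Population Q): y = (7.3/2.4)(10.94 − 15.9) + 47.4 = 32.3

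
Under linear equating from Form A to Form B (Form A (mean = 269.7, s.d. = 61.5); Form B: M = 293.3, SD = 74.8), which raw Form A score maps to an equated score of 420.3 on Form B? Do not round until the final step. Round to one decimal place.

Invert y = (SD_Y/SD_X)(x − M_X) + M_Y:
x = (SD_X/SD_Y)(y − M_Y) + M_X = (61.5/74.8)(420.3 − 293.3) + 269.7
x = 0.822193 × 127.000 + 269.7 = 374.1

374.1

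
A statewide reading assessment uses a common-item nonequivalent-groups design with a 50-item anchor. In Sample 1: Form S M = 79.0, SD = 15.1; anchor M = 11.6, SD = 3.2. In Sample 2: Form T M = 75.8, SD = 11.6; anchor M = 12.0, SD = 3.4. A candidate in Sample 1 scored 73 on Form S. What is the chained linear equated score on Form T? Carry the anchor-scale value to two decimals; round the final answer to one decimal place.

Form S → anchor (Sample 1): v = (3.2/15.1)(73 − 79.0) + 11.6 = 10.33
anchor → Form T (Sample 2): y = (11.6/3.4)(10.33 − 12.0) + 75.8 = 70.1

70.1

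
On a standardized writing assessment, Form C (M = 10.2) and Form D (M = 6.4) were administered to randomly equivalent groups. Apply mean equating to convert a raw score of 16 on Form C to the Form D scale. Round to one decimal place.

12.2

Mean equating: y = x + (M_Y − M_X) = 16 + (6.4 − 10.2) = 12.2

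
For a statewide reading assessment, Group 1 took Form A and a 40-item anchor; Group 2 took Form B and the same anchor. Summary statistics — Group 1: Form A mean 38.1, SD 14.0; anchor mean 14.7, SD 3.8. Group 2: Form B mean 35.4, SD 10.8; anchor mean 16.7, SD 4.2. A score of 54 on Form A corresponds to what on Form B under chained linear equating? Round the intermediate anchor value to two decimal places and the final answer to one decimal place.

41.4

Form A → anchor (Group 1): v = (3.8/14.0)(54 − 38.1) + 14.7 = 19.02
anchor → Form B (Group 2): y = (10.8/4.2)(19.02 − 16.7) + 35.4 = 41.4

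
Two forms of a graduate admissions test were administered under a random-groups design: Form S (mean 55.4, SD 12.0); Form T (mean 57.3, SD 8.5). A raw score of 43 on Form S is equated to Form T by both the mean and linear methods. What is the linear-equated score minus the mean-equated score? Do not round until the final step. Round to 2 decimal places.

3.62

Mean-equated: 43 + (57.3 − 55.4) = 44.90
Linear-equated: (8.5/12.0)(43 − 55.4) + 57.3 = 48.517
Difference = 48.517 − 44.90 = 3.62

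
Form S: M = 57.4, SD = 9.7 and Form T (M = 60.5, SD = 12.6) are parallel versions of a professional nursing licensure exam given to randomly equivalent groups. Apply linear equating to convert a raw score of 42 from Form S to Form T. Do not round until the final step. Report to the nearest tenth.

40.5

Linear equating: y = (SD_Y/SD_X)(x − M_X) + M_Y
y = (12.6/9.7)(42 − 57.4) + 60.5
y = 1.298969 × -15.4 + 60.5 = -20.0041 + 60.5 = 40.5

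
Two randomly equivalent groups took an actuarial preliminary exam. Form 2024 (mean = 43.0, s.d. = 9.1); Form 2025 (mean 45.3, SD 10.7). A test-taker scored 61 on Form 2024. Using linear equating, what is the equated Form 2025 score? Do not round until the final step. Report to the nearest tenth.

66.5

Linear equating: y = (SD_Y/SD_X)(x − M_X) + M_Y
y = (10.7/9.1)(61 − 43.0) + 45.3
y = 1.175824 × 18.0 + 45.3 = 21.1648 + 45.3 = 66.5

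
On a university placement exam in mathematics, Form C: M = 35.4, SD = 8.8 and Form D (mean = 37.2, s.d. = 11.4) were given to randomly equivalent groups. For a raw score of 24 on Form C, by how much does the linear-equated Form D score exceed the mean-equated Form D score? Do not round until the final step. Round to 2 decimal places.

-3.37

Mean-equated: 24 + (37.2 − 35.4) = 25.80
Linear-equated: (11.4/8.8)(24 − 35.4) + 37.2 = 22.432
Difference = 22.432 − 25.80 = -3.37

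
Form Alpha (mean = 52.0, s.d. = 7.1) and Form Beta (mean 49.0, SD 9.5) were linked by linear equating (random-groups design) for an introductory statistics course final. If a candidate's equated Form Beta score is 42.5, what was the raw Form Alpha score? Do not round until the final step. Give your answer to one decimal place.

Invert y = (SD_Y/SD_X)(x − M_X) + M_Y:
x = (SD_X/SD_Y)(y − M_Y) + M_X = (7.1/9.5)(42.5 − 49.0) + 52.0
x = 0.747368 × -6.500 + 52.0 = 47.1

47.1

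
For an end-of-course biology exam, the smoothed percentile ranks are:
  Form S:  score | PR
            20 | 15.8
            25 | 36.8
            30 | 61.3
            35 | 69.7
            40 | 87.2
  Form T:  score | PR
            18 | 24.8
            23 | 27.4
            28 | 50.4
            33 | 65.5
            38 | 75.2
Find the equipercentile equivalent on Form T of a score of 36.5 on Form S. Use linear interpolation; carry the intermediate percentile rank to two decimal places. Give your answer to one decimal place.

PR of 36.5 on Form S: 69.7 + (36.5 − 35)/(40 − 35) × (87.2 − 69.7) = 74.95
On Form T, PR 74.95 falls between score 33 (PR 65.5) and 38 (PR 75.2).
Interpolate: 33 + (74.95 − 65.5)/(75.2 − 65.5) × (38 − 33) = 37.9

37.9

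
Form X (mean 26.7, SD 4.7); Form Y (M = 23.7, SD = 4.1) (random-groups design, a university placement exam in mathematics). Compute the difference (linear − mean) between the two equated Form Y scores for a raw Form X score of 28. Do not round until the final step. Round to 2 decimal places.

Mean-equated: 28 + (23.7 − 26.7) = 25.00
Linear-equated: (4.1/4.7)(28 − 26.7) + 23.7 = 24.834
Difference = 24.834 − 25.00 = -0.17

-0.17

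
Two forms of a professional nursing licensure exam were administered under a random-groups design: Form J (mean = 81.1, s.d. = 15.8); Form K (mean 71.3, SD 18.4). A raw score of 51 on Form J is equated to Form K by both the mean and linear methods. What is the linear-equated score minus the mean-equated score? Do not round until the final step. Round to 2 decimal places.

-4.95

Mean-equated: 51 + (71.3 − 81.1) = 41.20
Linear-equated: (18.4/15.8)(51 − 81.1) + 71.3 = 36.247
Difference = 36.247 − 41.20 = -4.95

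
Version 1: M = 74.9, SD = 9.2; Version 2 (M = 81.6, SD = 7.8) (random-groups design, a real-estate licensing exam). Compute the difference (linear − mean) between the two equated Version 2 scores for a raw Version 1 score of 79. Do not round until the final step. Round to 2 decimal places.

Mean-equated: 79 + (81.6 − 74.9) = 85.70
Linear-equated: (7.8/9.2)(79 − 74.9) + 81.6 = 85.076
Difference = 85.076 − 85.70 = -0.62

-0.62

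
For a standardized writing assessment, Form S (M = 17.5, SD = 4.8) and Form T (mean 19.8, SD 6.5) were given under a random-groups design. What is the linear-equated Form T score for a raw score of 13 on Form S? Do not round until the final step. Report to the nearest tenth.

Linear equating: y = (SD_Y/SD_X)(x − M_X) + M_Y
y = (6.5/4.8)(13 − 17.5) + 19.8
y = 1.354167 × -4.5 + 19.8 = -6.0938 + 19.8 = 13.7

13.7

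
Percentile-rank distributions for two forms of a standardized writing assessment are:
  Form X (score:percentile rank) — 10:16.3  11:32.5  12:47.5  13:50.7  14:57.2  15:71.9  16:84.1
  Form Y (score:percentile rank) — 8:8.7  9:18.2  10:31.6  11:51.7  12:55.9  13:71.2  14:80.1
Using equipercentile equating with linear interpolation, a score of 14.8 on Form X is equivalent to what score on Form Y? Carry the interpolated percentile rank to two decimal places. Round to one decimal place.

PR of 14.8 on Form X: 57.2 + (14.8 − 14)/(15 − 14) × (71.9 − 57.2) = 68.96
On Form Y, PR 68.96 falls between score 12 (PR 55.9) and 13 (PR 71.2).
Interpolate: 12 + (68.96 − 55.9)/(71.2 − 55.9) × (13 − 12) = 12.9

12.9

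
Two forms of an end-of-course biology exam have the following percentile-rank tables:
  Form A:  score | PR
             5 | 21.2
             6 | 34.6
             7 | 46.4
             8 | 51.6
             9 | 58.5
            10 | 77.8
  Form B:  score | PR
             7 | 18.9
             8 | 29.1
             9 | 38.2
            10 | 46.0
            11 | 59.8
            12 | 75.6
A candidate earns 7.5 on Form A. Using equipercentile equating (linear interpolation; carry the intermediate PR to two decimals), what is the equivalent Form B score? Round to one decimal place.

10.2

PR of 7.5 on Form A: 46.4 + (7.5 − 7)/(8 − 7) × (51.6 − 46.4) = 49.00
On Form B, PR 49.00 falls between score 10 (PR 46.0) and 11 (PR 59.8).
Interpolate: 10 + (49.00 − 46.0)/(59.8 − 46.0) × (11 − 10) = 10.2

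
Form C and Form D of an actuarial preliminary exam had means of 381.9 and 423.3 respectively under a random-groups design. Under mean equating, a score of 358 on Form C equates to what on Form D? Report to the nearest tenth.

399.4

Mean equating: y = x + (M_Y − M_X) = 358 + (423.3 − 381.9) = 399.4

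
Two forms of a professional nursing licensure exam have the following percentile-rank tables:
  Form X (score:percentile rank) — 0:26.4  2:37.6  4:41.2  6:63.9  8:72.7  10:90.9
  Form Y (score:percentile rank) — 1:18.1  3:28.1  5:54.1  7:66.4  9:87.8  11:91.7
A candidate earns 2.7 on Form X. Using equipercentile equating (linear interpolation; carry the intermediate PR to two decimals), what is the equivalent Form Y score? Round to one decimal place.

PR of 2.7 on Form X: 37.6 + (2.7 − 2)/(4 − 2) × (41.2 − 37.6) = 38.86
On Form Y, PR 38.86 falls between score 3 (PR 28.1) and 5 (PR 54.1).
Interpolate: 3 + (38.86 − 28.1)/(54.1 − 28.1) × (5 − 3) = 3.8

3.8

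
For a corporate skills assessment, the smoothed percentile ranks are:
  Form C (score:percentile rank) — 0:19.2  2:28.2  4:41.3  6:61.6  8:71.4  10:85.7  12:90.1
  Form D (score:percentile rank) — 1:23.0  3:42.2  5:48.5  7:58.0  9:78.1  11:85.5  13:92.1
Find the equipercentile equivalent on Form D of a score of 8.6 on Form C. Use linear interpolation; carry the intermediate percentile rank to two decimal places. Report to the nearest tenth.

8.8

PR of 8.6 on Form C: 71.4 + (8.6 − 8)/(10 − 8) × (85.7 − 71.4) = 75.69
On Form D, PR 75.69 falls between score 7 (PR 58.0) and 9 (PR 78.1).
Interpolate: 7 + (75.69 − 58.0)/(78.1 − 58.0) × (9 − 7) = 8.8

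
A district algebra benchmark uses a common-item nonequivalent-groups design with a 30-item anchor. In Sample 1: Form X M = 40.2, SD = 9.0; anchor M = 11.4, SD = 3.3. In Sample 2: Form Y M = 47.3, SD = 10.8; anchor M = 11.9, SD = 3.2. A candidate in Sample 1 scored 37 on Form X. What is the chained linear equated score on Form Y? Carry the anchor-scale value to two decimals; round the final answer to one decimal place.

Form X → anchor (Sample 1): v = (3.3/9.0)(37 − 40.2) + 11.4 = 10.23
anchor → Form Y (Sample 2): y = (10.8/3.2)(10.23 − 11.9) + 47.3 = 41.7

41.7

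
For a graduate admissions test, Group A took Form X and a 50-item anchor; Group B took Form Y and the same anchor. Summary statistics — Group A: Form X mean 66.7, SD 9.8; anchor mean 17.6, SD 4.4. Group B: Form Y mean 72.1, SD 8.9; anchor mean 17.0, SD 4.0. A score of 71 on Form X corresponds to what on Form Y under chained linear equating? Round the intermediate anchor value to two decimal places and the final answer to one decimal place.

Form X → anchor (Group A): v = (4.4/9.8)(71 − 66.7) + 17.6 = 19.53
anchor → Form Y (Group B): y = (8.9/4.0)(19.53 − 17.0) + 72.1 = 77.7

77.7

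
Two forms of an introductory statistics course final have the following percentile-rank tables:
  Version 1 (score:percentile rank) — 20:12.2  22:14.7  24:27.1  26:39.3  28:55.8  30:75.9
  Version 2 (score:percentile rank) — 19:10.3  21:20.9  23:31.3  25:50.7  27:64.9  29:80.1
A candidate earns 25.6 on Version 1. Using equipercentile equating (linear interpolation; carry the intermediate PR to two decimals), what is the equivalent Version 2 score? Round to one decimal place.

23.6

PR of 25.6 on Version 1: 27.1 + (25.6 − 24)/(26 − 24) × (39.3 − 27.1) = 36.86
On Version 2, PR 36.86 falls between score 23 (PR 31.3) and 25 (PR 50.7).
Interpolate: 23 + (36.86 − 31.3)/(50.7 − 31.3) × (25 − 23) = 23.6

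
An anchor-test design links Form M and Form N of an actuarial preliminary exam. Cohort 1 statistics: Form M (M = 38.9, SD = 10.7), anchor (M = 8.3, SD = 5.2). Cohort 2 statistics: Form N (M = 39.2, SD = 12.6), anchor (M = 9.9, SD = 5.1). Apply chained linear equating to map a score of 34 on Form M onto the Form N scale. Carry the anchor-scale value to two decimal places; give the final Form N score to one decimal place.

Form M → anchor (Cohort 1): v = (5.2/10.7)(34 − 38.9) + 8.3 = 5.92
anchor → Form N (Cohort 2): y = (12.6/5.1)(5.92 − 9.9) + 39.2 = 29.4

29.4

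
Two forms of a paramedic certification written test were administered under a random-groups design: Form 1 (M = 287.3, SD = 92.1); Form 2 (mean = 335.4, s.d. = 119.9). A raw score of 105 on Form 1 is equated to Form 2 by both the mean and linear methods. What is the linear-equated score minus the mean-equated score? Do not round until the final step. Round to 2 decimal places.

Mean-equated: 105 + (335.4 − 287.3) = 153.10
Linear-equated: (119.9/92.1)(105 − 287.3) + 335.4 = 98.074
Difference = 98.074 − 153.10 = -55.03

-55.03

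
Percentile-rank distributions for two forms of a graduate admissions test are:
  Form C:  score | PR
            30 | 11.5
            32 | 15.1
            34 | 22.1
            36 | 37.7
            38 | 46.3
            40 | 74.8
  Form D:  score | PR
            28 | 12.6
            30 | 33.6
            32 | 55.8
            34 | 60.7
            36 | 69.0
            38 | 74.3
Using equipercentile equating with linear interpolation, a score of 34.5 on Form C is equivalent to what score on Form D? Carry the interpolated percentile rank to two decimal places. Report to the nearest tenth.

PR of 34.5 on Form C: 22.1 + (34.5 − 34)/(36 − 34) × (37.7 − 22.1) = 26.00
On Form D, PR 26.00 falls between score 28 (PR 12.6) and 30 (PR 33.6).
Interpolate: 28 + (26.00 − 12.6)/(33.6 − 12.6) × (30 − 28) = 29.3

29.3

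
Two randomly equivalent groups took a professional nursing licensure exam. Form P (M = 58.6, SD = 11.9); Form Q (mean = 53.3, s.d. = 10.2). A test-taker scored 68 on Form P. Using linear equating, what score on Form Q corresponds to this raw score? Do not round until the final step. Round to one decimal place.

Linear equating: y = (SD_Y/SD_X)(x − M_X) + M_Y
y = (10.2/11.9)(68 − 58.6) + 53.3
y = 0.857143 × 9.4 + 53.3 = 8.0571 + 53.3 = 61.4

61.4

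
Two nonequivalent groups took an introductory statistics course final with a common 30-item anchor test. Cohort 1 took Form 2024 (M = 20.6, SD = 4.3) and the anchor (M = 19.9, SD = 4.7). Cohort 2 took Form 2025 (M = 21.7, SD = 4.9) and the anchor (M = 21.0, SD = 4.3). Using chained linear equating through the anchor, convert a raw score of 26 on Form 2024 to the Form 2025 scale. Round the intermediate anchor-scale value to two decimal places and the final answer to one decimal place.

Form 2024 → anchor (Cohort 1): v = (4.7/4.3)(26 − 20.6) + 19.9 = 25.80
anchor → Form 2025 (Cohort 2): y = (4.9/4.3)(25.80 − 21.0) + 21.7 = 27.2

27.2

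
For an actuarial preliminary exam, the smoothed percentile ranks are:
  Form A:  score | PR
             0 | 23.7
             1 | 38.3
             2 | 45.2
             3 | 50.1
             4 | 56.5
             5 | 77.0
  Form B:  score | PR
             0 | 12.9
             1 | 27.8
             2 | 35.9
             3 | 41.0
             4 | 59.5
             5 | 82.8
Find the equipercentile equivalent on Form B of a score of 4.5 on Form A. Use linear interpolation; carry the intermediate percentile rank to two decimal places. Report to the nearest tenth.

PR of 4.5 on Form A: 56.5 + (4.5 − 4)/(5 − 4) × (77.0 − 56.5) = 66.75
On Form B, PR 66.75 falls between score 4 (PR 59.5) and 5 (PR 82.8).
Interpolate: 4 + (66.75 − 59.5)/(82.8 − 59.5) × (5 − 4) = 4.3

4.3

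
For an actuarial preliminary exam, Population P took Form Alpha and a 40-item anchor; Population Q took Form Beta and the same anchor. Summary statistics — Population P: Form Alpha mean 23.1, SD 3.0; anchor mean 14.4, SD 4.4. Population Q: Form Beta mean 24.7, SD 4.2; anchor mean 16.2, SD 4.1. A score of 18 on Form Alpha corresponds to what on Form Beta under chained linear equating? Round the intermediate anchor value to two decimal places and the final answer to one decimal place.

15.2

Form Alpha → anchor (Population P): v = (4.4/3.0)(18 − 23.1) + 14.4 = 6.92
anchor → Form Beta (Population Q): y = (4.2/4.1)(6.92 − 16.2) + 24.7 = 15.2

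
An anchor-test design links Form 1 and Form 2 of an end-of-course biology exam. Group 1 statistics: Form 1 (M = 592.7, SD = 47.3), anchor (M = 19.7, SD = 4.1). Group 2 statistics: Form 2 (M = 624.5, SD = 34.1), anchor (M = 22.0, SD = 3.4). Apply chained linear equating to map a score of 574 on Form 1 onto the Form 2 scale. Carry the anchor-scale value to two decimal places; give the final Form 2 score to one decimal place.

Form 1 → anchor (Group 1): v = (4.1/47.3)(574 − 592.7) + 19.7 = 18.08
anchor → Form 2 (Group 2): y = (34.1/3.4)(18.08 − 22.0) + 624.5 = 585.2

585.2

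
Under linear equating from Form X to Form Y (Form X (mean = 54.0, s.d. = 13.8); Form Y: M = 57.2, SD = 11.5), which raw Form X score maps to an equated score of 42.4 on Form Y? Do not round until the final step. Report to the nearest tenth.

36.2

Invert y = (SD_Y/SD_X)(x − M_X) + M_Y:
x = (SD_X/SD_Y)(y − M_Y) + M_X = (13.8/11.5)(42.4 − 57.2) + 54.0
x = 1.200000 × -14.800 + 54.0 = 36.2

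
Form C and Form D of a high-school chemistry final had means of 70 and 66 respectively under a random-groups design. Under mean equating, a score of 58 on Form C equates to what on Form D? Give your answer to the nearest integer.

Mean equating: y = x + (M_Y − M_X) = 58 + (66 − 70) = 54

54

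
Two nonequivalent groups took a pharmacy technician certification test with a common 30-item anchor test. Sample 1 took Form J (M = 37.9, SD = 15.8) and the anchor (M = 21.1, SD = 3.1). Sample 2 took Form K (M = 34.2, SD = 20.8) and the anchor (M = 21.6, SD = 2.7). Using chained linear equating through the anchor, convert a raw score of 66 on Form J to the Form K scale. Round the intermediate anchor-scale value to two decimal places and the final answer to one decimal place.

Form J → anchor (Sample 1): v = (3.1/15.8)(66 − 37.9) + 21.1 = 26.61
anchor → Form K (Sample 2): y = (20.8/2.7)(26.61 − 21.6) + 34.2 = 72.8

72.8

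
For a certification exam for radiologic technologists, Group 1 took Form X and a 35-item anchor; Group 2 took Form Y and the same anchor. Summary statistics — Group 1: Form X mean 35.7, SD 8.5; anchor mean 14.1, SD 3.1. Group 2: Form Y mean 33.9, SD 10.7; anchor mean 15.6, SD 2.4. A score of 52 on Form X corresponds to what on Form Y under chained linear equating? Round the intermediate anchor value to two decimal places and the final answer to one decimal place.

Form X → anchor (Group 1): v = (3.1/8.5)(52 − 35.7) + 14.1 = 20.04
anchor → Form Y (Group 2): y = (10.7/2.4)(20.04 − 15.6) + 33.9 = 53.7

53.7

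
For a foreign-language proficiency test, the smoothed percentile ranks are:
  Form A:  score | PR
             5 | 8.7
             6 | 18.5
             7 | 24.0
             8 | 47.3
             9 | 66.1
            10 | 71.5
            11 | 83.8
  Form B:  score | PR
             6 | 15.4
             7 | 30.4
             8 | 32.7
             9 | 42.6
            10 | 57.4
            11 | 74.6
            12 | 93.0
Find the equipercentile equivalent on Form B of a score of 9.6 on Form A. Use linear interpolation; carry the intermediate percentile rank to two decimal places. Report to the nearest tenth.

PR of 9.6 on Form A: 66.1 + (9.6 − 9)/(10 − 9) × (71.5 − 66.1) = 69.34
On Form B, PR 69.34 falls between score 10 (PR 57.4) and 11 (PR 74.6).
Interpolate: 10 + (69.34 − 57.4)/(74.6 − 57.4) × (11 − 10) = 10.7

10.7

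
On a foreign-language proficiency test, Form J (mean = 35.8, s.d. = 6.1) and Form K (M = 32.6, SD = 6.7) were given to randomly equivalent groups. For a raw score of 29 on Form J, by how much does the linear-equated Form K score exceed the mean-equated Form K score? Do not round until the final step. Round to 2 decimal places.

-0.67

Mean-equated: 29 + (32.6 − 35.8) = 25.80
Linear-equated: (6.7/6.1)(29 − 35.8) + 32.6 = 25.131
Difference = 25.131 − 25.80 = -0.67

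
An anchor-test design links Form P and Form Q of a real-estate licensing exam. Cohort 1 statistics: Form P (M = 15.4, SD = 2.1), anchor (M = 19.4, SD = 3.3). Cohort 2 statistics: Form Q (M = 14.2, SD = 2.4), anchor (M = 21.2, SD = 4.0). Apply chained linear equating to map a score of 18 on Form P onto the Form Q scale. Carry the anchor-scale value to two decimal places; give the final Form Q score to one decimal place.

Form P → anchor (Cohort 1): v = (3.3/2.1)(18 − 15.4) + 19.4 = 23.49
anchor → Form Q (Cohort 2): y = (2.4/4.0)(23.49 − 21.2) + 14.2 = 15.6

15.6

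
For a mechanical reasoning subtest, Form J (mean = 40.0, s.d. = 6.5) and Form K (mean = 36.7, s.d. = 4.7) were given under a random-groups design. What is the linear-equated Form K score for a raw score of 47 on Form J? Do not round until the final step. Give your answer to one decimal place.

41.8

Linear equating: y = (SD_Y/SD_X)(x − M_X) + M_Y
y = (4.7/6.5)(47 − 40.0) + 36.7
y = 0.723077 × 7.0 + 36.7 = 5.0615 + 36.7 = 41.8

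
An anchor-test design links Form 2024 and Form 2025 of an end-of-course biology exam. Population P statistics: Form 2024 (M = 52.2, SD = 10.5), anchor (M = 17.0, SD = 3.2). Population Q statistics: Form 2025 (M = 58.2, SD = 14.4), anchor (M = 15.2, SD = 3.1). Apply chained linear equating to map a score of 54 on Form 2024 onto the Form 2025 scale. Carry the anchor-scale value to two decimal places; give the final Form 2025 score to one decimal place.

69.1

Form 2024 → anchor (Population P): v = (3.2/10.5)(54 − 52.2) + 17.0 = 17.55
anchor → Form 2025 (Population Q): y = (14.4/3.1)(17.55 − 15.2) + 58.2 = 69.1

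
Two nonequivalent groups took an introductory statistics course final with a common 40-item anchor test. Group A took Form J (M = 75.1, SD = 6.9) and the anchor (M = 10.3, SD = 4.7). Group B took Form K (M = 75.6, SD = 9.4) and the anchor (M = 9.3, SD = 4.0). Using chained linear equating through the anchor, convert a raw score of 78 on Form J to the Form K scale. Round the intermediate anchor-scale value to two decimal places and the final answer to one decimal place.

Form J → anchor (Group A): v = (4.7/6.9)(78 − 75.1) + 10.3 = 12.28
anchor → Form K (Group B): y = (9.4/4.0)(12.28 − 9.3) + 75.6 = 82.6

82.6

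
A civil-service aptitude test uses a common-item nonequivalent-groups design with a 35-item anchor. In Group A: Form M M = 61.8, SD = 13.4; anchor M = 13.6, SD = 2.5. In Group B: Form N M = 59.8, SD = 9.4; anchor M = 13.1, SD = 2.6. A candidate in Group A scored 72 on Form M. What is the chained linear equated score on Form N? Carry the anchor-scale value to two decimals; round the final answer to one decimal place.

68.5

Form M → anchor (Group A): v = (2.5/13.4)(72 − 61.8) + 13.6 = 15.50
anchor → Form N (Group B): y = (9.4/2.6)(15.50 − 13.1) + 59.8 = 68.5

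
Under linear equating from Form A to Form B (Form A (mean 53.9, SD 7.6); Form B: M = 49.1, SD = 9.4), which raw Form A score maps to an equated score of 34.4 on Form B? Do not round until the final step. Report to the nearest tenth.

Invert y = (SD_Y/SD_X)(x − M_X) + M_Y:
x = (SD_X/SD_Y)(y − M_Y) + M_X = (7.6/9.4)(34.4 − 49.1) + 53.9
x = 0.808511 × -14.700 + 53.9 = 42.0

42.0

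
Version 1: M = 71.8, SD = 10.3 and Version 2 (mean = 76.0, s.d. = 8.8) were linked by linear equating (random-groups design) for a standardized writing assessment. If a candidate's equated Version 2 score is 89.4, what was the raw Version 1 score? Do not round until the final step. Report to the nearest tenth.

Invert y = (SD_Y/SD_X)(x − M_X) + M_Y:
x = (SD_X/SD_Y)(y − M_Y) + M_X = (10.3/8.8)(89.4 − 76.0) + 71.8
x = 1.170455 × 13.400 + 71.8 = 87.5

87.5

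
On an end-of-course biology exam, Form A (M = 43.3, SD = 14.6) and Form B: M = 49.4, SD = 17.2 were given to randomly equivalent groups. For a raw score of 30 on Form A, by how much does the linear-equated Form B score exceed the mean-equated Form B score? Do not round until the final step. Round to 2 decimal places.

-2.37

Mean-equated: 30 + (49.4 − 43.3) = 36.10
Linear-equated: (17.2/14.6)(30 − 43.3) + 49.4 = 33.732
Difference = 33.732 − 36.10 = -2.37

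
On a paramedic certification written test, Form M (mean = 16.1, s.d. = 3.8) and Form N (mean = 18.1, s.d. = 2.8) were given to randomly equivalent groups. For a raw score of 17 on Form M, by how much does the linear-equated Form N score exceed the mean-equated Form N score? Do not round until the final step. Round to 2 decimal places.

-0.24

Mean-equated: 17 + (18.1 − 16.1) = 19.00
Linear-equated: (2.8/3.8)(17 − 16.1) + 18.1 = 18.763
Difference = 18.763 − 19.00 = -0.24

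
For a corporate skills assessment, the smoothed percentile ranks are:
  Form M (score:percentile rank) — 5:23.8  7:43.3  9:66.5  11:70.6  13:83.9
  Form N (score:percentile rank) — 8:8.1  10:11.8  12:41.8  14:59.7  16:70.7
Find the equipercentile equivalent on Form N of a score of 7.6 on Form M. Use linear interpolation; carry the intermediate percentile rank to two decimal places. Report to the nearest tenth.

PR of 7.6 on Form M: 43.3 + (7.6 − 7)/(9 − 7) × (66.5 − 43.3) = 50.26
On Form N, PR 50.26 falls between score 12 (PR 41.8) and 14 (PR 59.7).
Interpolate: 12 + (50.26 − 41.8)/(59.7 − 41.8) × (14 − 12) = 12.9

12.9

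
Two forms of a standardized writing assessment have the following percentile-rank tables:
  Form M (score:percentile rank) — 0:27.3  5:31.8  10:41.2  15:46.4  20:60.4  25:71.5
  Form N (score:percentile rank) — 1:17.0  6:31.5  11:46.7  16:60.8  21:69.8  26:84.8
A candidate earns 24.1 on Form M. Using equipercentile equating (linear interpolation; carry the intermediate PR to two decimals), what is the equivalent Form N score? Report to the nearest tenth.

PR of 24.1 on Form M: 60.4 + (24.1 − 20)/(25 − 20) × (71.5 − 60.4) = 69.50
On Form N, PR 69.50 falls between score 16 (PR 60.8) and 21 (PR 69.8).
Interpolate: 16 + (69.50 − 60.8)/(69.8 − 60.8) × (21 − 16) = 20.8

20.8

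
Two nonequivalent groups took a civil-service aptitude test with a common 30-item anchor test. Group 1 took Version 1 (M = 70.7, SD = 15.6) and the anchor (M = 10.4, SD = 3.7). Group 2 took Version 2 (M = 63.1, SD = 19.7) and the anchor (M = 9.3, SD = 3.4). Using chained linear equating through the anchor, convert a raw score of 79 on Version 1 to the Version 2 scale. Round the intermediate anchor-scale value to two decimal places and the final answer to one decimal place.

Version 1 → anchor (Group 1): v = (3.7/15.6)(79 − 70.7) + 10.4 = 12.37
anchor → Version 2 (Group 2): y = (19.7/3.4)(12.37 − 9.3) + 63.1 = 80.9

80.9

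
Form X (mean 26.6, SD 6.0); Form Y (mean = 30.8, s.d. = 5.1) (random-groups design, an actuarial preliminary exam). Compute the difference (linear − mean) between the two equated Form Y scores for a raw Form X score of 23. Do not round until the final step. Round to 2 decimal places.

0.54

Mean-equated: 23 + (30.8 − 26.6) = 27.20
Linear-equated: (5.1/6.0)(23 − 26.6) + 30.8 = 27.740
Difference = 27.740 − 27.20 = 0.54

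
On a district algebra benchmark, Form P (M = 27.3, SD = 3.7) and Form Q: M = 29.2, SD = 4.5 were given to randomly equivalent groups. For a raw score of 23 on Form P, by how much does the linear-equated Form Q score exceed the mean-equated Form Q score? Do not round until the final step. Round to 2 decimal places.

-0.93

Mean-equated: 23 + (29.2 − 27.3) = 24.90
Linear-equated: (4.5/3.7)(23 − 27.3) + 29.2 = 23.970
Difference = 23.970 − 24.90 = -0.93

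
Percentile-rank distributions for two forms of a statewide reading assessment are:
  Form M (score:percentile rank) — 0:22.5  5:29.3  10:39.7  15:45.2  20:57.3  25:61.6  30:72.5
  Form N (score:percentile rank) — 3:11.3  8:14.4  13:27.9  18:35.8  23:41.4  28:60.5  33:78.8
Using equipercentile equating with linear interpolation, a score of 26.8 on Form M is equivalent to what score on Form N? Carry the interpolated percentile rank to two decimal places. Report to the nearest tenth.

PR of 26.8 on Form M: 61.6 + (26.8 − 25)/(30 − 25) × (72.5 − 61.6) = 65.52
On Form N, PR 65.52 falls between score 28 (PR 60.5) and 33 (PR 78.8).
Interpolate: 28 + (65.52 − 60.5)/(78.8 − 60.5) × (33 − 28) = 29.4

29.4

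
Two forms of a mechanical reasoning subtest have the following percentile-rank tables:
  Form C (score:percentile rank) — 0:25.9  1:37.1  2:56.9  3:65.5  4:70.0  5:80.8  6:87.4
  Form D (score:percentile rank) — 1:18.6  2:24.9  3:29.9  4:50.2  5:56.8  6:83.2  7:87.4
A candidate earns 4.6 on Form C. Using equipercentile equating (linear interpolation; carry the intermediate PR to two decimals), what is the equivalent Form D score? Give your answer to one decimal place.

5.7

PR of 4.6 on Form C: 70.0 + (4.6 − 4)/(5 − 4) × (80.8 − 70.0) = 76.48
On Form D, PR 76.48 falls between score 5 (PR 56.8) and 6 (PR 83.2).
Interpolate: 5 + (76.48 − 56.8)/(83.2 − 56.8) × (6 − 5) = 5.7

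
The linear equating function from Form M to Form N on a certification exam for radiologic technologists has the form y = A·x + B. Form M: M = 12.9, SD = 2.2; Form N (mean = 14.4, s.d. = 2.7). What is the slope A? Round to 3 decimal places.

1.227

A = SD_Y / SD_X = 2.7 / 2.2 = 1.227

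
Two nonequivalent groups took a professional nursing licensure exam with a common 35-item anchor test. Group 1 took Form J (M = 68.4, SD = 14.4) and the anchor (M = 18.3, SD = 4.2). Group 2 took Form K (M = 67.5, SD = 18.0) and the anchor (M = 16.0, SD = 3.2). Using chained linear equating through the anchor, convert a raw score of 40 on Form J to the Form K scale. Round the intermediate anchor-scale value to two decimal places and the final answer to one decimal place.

Form J → anchor (Group 1): v = (4.2/14.4)(40 − 68.4) + 18.3 = 10.02
anchor → Form K (Group 2): y = (18.0/3.2)(10.02 − 16.0) + 67.5 = 33.9

33.9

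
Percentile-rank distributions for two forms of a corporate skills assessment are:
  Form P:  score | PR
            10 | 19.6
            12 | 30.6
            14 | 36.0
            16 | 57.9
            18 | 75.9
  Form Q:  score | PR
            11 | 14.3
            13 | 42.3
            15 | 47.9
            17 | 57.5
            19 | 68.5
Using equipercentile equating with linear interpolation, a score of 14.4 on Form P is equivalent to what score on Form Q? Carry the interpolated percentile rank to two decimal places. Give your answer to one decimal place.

12.9

PR of 14.4 on Form P: 36.0 + (14.4 − 14)/(16 − 14) × (57.9 − 36.0) = 40.38
On Form Q, PR 40.38 falls between score 11 (PR 14.3) and 13 (PR 42.3).
Interpolate: 11 + (40.38 − 14.3)/(42.3 − 14.3) × (13 − 11) = 12.9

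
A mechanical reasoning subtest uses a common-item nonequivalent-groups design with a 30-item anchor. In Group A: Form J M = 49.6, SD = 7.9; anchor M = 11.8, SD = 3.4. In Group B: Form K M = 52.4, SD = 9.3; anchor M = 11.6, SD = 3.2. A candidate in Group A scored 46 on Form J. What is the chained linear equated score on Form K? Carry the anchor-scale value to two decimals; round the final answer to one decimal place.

48.5

Form J → anchor (Group A): v = (3.4/7.9)(46 − 49.6) + 11.8 = 10.25
anchor → Form K (Group B): y = (9.3/3.2)(10.25 − 11.6) + 52.4 = 48.5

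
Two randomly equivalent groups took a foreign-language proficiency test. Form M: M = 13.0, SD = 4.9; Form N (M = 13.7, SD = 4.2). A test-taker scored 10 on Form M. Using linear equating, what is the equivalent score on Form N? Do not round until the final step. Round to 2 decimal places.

Linear equating: y = (SD_Y/SD_X)(x − M_X) + M_Y
y = (4.2/4.9)(10 − 13.0) + 13.7
y = 0.857143 × -3.0 + 13.7 = -2.5714 + 13.7 = 11.13

11.13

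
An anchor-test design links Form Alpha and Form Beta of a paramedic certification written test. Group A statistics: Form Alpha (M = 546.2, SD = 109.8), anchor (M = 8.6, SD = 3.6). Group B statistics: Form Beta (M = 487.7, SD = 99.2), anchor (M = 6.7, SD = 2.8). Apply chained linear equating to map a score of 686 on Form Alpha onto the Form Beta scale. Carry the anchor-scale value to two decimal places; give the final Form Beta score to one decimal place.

717.3

Form Alpha → anchor (Group A): v = (3.6/109.8)(686 − 546.2) + 8.6 = 13.18
anchor → Form Beta (Group B): y = (99.2/2.8)(13.18 − 6.7) + 487.7 = 717.3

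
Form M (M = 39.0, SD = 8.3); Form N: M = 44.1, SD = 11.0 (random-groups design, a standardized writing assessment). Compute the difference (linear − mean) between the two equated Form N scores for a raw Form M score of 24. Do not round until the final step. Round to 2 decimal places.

Mean-equated: 24 + (44.1 − 39.0) = 29.10
Linear-equated: (11.0/8.3)(24 − 39.0) + 44.1 = 24.220
Difference = 24.220 − 29.10 = -4.88

-4.88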